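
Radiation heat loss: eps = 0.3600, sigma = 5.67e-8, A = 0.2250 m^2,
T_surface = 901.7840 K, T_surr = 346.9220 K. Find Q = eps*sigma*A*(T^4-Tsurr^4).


T^4 = 6.6132e+11
Tsurr^4 = 1.4485e+10
Q = 0.3600 * 5.67e-8 * 0.2250 * 6.4683e+11 = 2970.7069 W

2970.7069 W


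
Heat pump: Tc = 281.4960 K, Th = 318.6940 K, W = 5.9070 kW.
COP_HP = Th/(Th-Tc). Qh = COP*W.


COP = 318.6940 / 37.1980 = 8.5675
Qh = 8.5675 * 5.9070 = 50.6082 kW

COP = 8.5675, Qh = 50.6082 kW


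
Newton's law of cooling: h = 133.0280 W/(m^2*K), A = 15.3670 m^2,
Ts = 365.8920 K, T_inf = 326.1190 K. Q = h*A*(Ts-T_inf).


dT = 39.7730 K
Q = 133.0280 * 15.3670 * 39.7730 = 81305.6083 W

81305.6083 W


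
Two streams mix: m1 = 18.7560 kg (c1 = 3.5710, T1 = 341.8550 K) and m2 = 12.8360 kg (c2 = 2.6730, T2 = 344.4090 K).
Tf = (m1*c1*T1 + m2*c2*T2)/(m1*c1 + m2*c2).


num = 34713.5425
den = 101.2883
Tf = 342.7201 K

342.7201 K


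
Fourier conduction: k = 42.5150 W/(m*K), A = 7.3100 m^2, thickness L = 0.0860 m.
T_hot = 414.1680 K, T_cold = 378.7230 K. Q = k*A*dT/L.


dT = 35.4450 K
Q = 42.5150 * 7.3100 * 35.4450 / 0.0860 = 128090.2549 W

128090.2549 W


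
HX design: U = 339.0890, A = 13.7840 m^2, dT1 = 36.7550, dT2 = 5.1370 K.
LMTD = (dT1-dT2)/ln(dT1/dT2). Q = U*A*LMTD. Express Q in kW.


LMTD = 16.0676 K
Q = 339.0890 * 13.7840 * 16.0676 = 75100.2352 W = 75.1002 kW

75.1002 kW


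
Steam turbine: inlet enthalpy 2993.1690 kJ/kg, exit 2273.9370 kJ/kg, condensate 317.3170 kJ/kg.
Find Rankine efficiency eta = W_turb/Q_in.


W = 719.2320 kJ/kg
Q_in = 2675.8520 kJ/kg
eta = 0.2688 = 26.8786%

eta = 26.8786%


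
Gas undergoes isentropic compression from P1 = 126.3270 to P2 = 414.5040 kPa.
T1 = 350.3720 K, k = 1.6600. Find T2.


(k-1)/k = 0.3976
(P2/P1)^exp = 1.6039
T2 = 350.3720 * 1.6039 = 561.9517 K

561.9517 K


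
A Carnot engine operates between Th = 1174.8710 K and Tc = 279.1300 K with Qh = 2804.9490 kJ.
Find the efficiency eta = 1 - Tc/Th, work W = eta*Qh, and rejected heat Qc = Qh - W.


eta = 1 - 279.1300/1174.8710 = 0.7624
W = 0.7624 * 2804.9490 = 2138.5393 kJ
Qc = 2804.9490 - 2138.5393 = 666.4097 kJ

eta = 76.2416%, W = 2138.5393 kJ, Qc = 666.4097 kJ


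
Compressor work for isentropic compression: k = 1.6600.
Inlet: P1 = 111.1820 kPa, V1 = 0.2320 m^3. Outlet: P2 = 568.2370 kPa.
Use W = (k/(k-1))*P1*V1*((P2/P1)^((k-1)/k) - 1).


(k-1)/k = 0.3976
(P2/P1)^exp = 1.9129
W = 2.5152 * 111.1820 * 0.2320 * (1.9129 - 1) = 59.2252 kJ

59.2252 kJ


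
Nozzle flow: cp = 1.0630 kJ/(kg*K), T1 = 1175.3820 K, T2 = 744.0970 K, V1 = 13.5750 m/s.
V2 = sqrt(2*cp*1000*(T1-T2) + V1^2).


dT = 431.2850 K
2*cp*1000*dT = 916911.9100
V1^2 = 184.2806
V2 = sqrt(917096.1906) = 957.6514 m/s

957.6514 m/s


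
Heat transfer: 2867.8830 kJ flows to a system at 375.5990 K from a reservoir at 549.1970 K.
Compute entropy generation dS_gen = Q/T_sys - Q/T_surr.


dS_sys = 2867.8830/375.5990 = 7.6355 kJ/K
dS_surr = -2867.8830/549.1970 = -5.2220 kJ/K
dS_gen = 7.6355 - 5.2220 = 2.4135 kJ/K (irreversible)

dS_gen = 2.4135 kJ/K, irreversible


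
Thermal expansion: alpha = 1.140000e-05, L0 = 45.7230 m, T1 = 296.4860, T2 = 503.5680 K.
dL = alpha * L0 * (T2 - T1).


dT = 207.0820 K
dL = 1.140000e-05 * 45.7230 * 207.0820 = 0.107940 m
L_final = 45.830940 m

dL = 0.107940 m


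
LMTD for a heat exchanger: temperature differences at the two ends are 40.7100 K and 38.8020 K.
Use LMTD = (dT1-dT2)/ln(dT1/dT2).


dT1/dT2 = 1.0492
ln(dT1/dT2) = 0.0480
LMTD = 1.9080 / 0.0480 = 39.7484 K

39.7484 K


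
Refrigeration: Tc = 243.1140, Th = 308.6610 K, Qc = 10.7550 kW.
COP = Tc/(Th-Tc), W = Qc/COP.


COP = 243.1140 / 65.5470 = 3.7090
W = 10.7550 / 3.7090 = 2.8997 kW

COP = 3.7090, W = 2.8997 kW


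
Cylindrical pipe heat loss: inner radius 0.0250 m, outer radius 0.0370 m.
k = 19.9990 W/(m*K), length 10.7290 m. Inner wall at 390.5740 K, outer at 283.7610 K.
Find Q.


dT = 106.8130 K
ln(ro/ri) = 0.3920
Q = 2*pi*19.9990*10.7290*106.8130 / 0.3920 = 367315.1267 W

367315.1267 W


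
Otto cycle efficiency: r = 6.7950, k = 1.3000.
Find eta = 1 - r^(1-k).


r^(k-1) = 1.7769
eta = 1 - 1/1.7769 = 0.4372 = 43.7214%

43.7214%


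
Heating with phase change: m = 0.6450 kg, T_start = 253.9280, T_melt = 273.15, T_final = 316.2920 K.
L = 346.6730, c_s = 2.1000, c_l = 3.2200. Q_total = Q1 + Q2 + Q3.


Q1 (sensible, solid) = 0.6450 * 2.1000 * 19.2220 = 26.0362 kJ
Q2 (latent) = 0.6450 * 346.6730 = 223.6041 kJ
Q3 (sensible, liquid) = 0.6450 * 3.2200 * 43.1420 = 89.6016 kJ
Q_total = 339.2419 kJ

339.2419 kJ


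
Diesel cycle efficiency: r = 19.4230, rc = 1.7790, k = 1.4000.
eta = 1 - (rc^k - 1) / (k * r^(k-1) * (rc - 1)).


r^(k-1) = 3.2759
rc^k = 2.2400
eta = 0.6529 = 65.2922%

65.2922%


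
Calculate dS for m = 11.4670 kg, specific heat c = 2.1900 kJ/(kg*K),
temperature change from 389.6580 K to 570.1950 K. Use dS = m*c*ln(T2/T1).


T2/T1 = 1.4633
ln(T2/T1) = 0.3807
dS = 11.4670 * 2.1900 * 0.3807 = 9.5606 kJ/K

9.5606 kJ/K


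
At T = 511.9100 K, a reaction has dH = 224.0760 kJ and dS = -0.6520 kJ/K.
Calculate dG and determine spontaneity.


T*dS = 511.9100 * -0.6520 = -333.7653 kJ
dG = 224.0760 + 333.7653 = 557.8413 kJ (non-spontaneous)

dG = 557.8413 kJ, non-spontaneous


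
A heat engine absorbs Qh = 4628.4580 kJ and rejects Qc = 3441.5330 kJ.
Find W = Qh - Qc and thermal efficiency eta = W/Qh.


W = 4628.4580 - 3441.5330 = 1186.9250 kJ
eta = 1186.9250 / 4628.4580 = 0.2564 = 25.6441%

W = 1186.9250 kJ, eta = 25.6441%


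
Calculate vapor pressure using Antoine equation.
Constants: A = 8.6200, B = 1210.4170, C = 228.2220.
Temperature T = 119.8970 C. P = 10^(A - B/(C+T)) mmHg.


C+T = 348.1190
B/(C+T) = 3.4770
log10(P) = 8.6200 - 3.4770 = 5.1430
P = 10^5.1430 = 138988.6098 mmHg

138988.6098 mmHg


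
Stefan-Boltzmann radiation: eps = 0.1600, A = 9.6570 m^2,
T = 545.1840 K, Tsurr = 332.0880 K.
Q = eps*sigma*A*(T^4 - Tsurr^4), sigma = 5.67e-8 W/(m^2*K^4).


T^4 = 8.8343e+10
Tsurr^4 = 1.2162e+10
Q = 0.1600 * 5.67e-8 * 9.6570 * 7.6181e+10 = 6674.0739 W

6674.0739 W


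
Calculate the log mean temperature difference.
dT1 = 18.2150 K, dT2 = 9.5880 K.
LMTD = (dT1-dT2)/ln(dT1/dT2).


dT1/dT2 = 1.8998
ln(dT1/dT2) = 0.6417
LMTD = 8.6270 / 0.6417 = 13.4433 K

13.4433 K


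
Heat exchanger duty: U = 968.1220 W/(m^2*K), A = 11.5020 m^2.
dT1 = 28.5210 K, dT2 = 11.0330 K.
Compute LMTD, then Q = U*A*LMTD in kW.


LMTD = 18.4133 K
Q = 968.1220 * 11.5020 * 18.4133 = 205037.9974 W = 205.0380 kW

205.0380 kW


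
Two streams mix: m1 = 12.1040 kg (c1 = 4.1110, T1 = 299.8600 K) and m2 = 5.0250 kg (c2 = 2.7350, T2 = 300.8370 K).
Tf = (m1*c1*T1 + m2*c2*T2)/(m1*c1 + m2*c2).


num = 19055.4126
den = 63.5029
Tf = 300.0714 K

300.0714 K


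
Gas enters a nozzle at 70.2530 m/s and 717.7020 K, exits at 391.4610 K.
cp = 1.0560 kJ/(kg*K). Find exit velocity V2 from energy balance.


dT = 326.2410 K
2*cp*1000*dT = 689020.9920
V1^2 = 4935.4840
V2 = sqrt(693956.4760) = 833.0405 m/s

833.0405 m/s


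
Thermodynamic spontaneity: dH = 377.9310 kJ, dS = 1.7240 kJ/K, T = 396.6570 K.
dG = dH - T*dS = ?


T*dS = 396.6570 * 1.7240 = 683.8367 kJ
dG = 377.9310 - 683.8367 = -305.9057 kJ (spontaneous)

dG = -305.9057 kJ, spontaneous


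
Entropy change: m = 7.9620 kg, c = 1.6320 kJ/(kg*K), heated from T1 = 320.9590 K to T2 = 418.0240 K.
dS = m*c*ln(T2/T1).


T2/T1 = 1.3024
ln(T2/T1) = 0.2642
dS = 7.9620 * 1.6320 * 0.2642 = 3.4333 kJ/K

3.4333 kJ/K


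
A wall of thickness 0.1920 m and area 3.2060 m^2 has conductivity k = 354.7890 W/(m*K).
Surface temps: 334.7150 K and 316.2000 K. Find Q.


dT = 18.5150 K
Q = 354.7890 * 3.2060 * 18.5150 / 0.1920 = 109687.2509 W

109687.2509 W


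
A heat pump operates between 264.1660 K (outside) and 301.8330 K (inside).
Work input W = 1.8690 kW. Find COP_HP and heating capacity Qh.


COP = 301.8330 / 37.6670 = 8.0132
Qh = 8.0132 * 1.8690 = 14.9767 kW

COP = 8.0132, Qh = 14.9767 kW


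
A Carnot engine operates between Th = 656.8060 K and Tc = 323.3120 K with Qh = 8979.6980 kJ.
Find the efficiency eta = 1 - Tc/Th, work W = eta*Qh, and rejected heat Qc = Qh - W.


eta = 1 - 323.3120/656.8060 = 0.5078
W = 0.5078 * 8979.6980 = 4559.4520 kJ
Qc = 8979.6980 - 4559.4520 = 4420.2460 kJ

eta = 50.7751%, W = 4559.4520 kJ, Qc = 4420.2460 kJ


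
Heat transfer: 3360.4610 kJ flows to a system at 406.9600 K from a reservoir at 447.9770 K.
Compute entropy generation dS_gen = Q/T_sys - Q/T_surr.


dS_sys = 3360.4610/406.9600 = 8.2575 kJ/K
dS_surr = -3360.4610/447.9770 = -7.5014 kJ/K
dS_gen = 8.2575 - 7.5014 = 0.7561 kJ/K (irreversible)

dS_gen = 0.7561 kJ/K, irreversible


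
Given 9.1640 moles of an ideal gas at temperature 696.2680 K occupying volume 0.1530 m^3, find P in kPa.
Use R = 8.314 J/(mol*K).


P = nRT/V = 9.1640 * 8.314 * 696.2680 / 0.1530
= 53048.3080 / 0.1530 = 346720.9673 Pa = 346.7210 kPa

346.7210 kPa


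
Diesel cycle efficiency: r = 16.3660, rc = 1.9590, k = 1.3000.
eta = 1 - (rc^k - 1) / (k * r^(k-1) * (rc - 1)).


r^(k-1) = 2.3130
rc^k = 2.3969
eta = 0.5156 = 51.5591%

51.5591%


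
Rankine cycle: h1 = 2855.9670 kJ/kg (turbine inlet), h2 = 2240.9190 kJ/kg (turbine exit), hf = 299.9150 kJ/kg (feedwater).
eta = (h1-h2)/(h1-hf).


W = 615.0480 kJ/kg
Q_in = 2556.0520 kJ/kg
eta = 0.2406 = 24.0624%

eta = 24.0624%


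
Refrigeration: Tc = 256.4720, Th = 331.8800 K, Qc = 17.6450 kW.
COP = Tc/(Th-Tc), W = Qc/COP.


COP = 256.4720 / 75.4080 = 3.4011
W = 17.6450 / 3.4011 = 5.1880 kW

COP = 3.4011, W = 5.1880 kW


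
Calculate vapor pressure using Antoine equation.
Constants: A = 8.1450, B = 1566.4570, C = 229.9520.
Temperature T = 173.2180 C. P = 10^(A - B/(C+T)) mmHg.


C+T = 403.1700
B/(C+T) = 3.8854
log10(P) = 8.1450 - 3.8854 = 4.2596
P = 10^4.2596 = 18182.3037 mmHg

18182.3037 mmHg


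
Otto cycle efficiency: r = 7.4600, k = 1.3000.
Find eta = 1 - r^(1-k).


r^(k-1) = 1.8273
eta = 1 - 1/1.8273 = 0.4528 = 45.2759%

45.2759%


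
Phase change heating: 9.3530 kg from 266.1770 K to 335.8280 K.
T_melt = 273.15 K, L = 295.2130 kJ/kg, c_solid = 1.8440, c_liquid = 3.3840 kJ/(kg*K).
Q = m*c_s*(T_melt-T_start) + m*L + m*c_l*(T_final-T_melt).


Q1 (sensible, solid) = 9.3530 * 1.8440 * 6.9730 = 120.2629 kJ
Q2 (latent) = 9.3530 * 295.2130 = 2761.1272 kJ
Q3 (sensible, liquid) = 9.3530 * 3.3840 * 62.6780 = 1983.7933 kJ
Q_total = 4865.1833 kJ

4865.1833 kJ


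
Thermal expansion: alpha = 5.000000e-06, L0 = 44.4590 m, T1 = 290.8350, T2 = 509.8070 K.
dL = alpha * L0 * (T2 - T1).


dT = 218.9720 K
dL = 5.000000e-06 * 44.4590 * 218.9720 = 0.048676 m
L_final = 44.507676 m

dL = 0.048676 m


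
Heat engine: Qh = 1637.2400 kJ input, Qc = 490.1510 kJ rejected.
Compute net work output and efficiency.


W = 1637.2400 - 490.1510 = 1147.0890 kJ
eta = 1147.0890 / 1637.2400 = 0.7006 = 70.0624%

W = 1147.0890 kJ, eta = 70.0624%


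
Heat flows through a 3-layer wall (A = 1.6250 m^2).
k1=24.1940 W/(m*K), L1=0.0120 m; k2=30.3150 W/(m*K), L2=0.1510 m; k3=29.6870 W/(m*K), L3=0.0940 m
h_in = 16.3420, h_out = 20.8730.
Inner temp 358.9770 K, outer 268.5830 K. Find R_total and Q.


R_conv_in = 1/(16.3420*1.6250) = 0.0377
R_1 = 0.0120/(24.1940*1.6250) = 0.0003
R_2 = 0.1510/(30.3150*1.6250) = 0.0031
R_3 = 0.0940/(29.6870*1.6250) = 0.0019
R_conv_out = 1/(20.8730*1.6250) = 0.0295
R_total = 0.0725 K/W
Q = 90.3940 / 0.0725 = 1247.5371 W

R_total = 0.0725 K/W, Q = 1247.5371 W


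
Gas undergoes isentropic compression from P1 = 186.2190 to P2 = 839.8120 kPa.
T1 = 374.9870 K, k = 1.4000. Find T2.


(k-1)/k = 0.2857
(P2/P1)^exp = 1.5378
T2 = 374.9870 * 1.5378 = 576.6583 K

576.6583 K


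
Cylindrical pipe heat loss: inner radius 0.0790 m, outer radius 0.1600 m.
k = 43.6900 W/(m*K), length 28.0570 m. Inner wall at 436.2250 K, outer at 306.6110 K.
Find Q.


dT = 129.6140 K
ln(ro/ri) = 0.7057
Q = 2*pi*43.6900*28.0570*129.6140 / 0.7057 = 1414552.1524 W

1414552.1524 W


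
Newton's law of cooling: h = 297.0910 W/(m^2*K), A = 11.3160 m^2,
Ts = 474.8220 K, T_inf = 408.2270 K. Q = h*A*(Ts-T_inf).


dT = 66.5950 K
Q = 297.0910 * 11.3160 * 66.5950 = 223884.5155 W

223884.5155 W


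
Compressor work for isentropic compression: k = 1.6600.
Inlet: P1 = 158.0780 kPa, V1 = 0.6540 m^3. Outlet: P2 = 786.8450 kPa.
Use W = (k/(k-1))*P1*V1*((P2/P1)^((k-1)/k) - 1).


(k-1)/k = 0.3976
(P2/P1)^exp = 1.8929
W = 2.5152 * 158.0780 * 0.6540 * (1.8929 - 1) = 232.1752 kJ

232.1752 kJ


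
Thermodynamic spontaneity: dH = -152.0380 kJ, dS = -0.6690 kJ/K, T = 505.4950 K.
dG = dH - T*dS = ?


T*dS = 505.4950 * -0.6690 = -338.1762 kJ
dG = -152.0380 + 338.1762 = 186.1382 kJ (non-spontaneous)

dG = 186.1382 kJ, non-spontaneous


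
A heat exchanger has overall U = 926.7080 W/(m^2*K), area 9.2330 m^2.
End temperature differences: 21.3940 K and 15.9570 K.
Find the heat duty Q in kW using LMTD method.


LMTD = 18.5428 K
Q = 926.7080 * 9.2330 * 18.5428 = 158658.0093 W = 158.6580 kW

158.6580 kW


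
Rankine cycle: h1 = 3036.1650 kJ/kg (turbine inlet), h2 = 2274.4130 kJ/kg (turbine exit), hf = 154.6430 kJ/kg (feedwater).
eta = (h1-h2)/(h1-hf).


W = 761.7520 kJ/kg
Q_in = 2881.5220 kJ/kg
eta = 0.2644 = 26.4358%

eta = 26.4358%


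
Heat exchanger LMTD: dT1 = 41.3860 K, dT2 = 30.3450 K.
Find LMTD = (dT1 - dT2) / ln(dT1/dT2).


dT1/dT2 = 1.3638
ln(dT1/dT2) = 0.3103
LMTD = 11.0410 / 0.3103 = 35.5804 K

35.5804 K


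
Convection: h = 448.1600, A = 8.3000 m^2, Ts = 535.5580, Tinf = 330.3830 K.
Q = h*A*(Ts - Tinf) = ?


dT = 205.1750 K
Q = 448.1600 * 8.3000 * 205.1750 = 763195.1924 W

763195.1924 W


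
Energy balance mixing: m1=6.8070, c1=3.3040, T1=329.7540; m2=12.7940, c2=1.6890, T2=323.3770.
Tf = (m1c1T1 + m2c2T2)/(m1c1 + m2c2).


num = 14404.1506
den = 44.0994
Tf = 326.6292 K

326.6292 K


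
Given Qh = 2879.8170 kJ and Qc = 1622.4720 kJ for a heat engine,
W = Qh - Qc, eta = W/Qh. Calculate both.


W = 2879.8170 - 1622.4720 = 1257.3450 kJ
eta = 1257.3450 / 2879.8170 = 0.4366 = 43.6606%

W = 1257.3450 kJ, eta = 43.6606%


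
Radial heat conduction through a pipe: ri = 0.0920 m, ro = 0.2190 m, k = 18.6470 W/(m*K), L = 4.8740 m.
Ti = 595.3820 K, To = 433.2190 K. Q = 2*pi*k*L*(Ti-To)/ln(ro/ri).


dT = 162.1630 K
ln(ro/ri) = 0.8673
Q = 2*pi*18.6470*4.8740*162.1630 / 0.8673 = 106773.9290 W

106773.9290 W


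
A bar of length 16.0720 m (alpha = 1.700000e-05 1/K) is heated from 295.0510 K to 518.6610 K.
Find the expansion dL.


dT = 223.6100 K
dL = 1.700000e-05 * 16.0720 * 223.6100 = 0.061096 m
L_final = 16.133096 m

dL = 0.061096 m


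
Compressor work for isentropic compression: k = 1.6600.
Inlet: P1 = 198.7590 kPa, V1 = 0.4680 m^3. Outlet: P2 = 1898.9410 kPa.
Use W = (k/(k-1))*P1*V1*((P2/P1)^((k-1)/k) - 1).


(k-1)/k = 0.3976
(P2/P1)^exp = 2.4531
W = 2.5152 * 198.7590 * 0.4680 * (2.4531 - 1) = 339.9592 kJ

339.9592 kJ


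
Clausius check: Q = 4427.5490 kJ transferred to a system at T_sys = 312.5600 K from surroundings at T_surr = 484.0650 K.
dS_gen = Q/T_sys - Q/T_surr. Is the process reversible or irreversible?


dS_sys = 4427.5490/312.5600 = 14.1654 kJ/K
dS_surr = -4427.5490/484.0650 = -9.1466 kJ/K
dS_gen = 14.1654 - 9.1466 = 5.0188 kJ/K (irreversible)

dS_gen = 5.0188 kJ/K, irreversible


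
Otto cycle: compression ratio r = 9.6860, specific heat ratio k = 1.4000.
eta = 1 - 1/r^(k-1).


r^(k-1) = 2.4800
eta = 1 - 1/2.4800 = 0.5968 = 59.6780%

59.6780%


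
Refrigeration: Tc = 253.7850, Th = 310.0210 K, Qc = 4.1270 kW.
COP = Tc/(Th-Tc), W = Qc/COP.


COP = 253.7850 / 56.2360 = 4.5129
W = 4.1270 / 4.5129 = 0.9145 kW

COP = 4.5129, W = 0.9145 kW


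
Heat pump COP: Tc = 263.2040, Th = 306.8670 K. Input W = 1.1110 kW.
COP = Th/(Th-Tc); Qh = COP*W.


COP = 306.8670 / 43.6630 = 7.0281
Qh = 7.0281 * 1.1110 = 7.8082 kW

COP = 7.0281, Qh = 7.8082 kW


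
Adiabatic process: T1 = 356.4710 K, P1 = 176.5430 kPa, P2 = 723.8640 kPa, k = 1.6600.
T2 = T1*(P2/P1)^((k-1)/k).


(k-1)/k = 0.3976
(P2/P1)^exp = 1.7525
T2 = 356.4710 * 1.7525 = 624.6981 K

624.6981 K


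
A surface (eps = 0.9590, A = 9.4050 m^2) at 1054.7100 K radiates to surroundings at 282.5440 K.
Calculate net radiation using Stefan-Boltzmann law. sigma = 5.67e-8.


T^4 = 1.2375e+12
Tsurr^4 = 6.3730e+09
Q = 0.9590 * 5.67e-8 * 9.4050 * 1.2311e+12 = 629579.0962 W

629579.0962 W


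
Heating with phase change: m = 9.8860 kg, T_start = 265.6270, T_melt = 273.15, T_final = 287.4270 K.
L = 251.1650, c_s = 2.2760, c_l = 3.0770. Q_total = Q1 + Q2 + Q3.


Q1 (sensible, solid) = 9.8860 * 2.2760 * 7.5230 = 169.2715 kJ
Q2 (latent) = 9.8860 * 251.1650 = 2483.0172 kJ
Q3 (sensible, liquid) = 9.8860 * 3.0770 * 14.2770 = 434.2952 kJ
Q_total = 3086.5840 kJ

3086.5840 kJ


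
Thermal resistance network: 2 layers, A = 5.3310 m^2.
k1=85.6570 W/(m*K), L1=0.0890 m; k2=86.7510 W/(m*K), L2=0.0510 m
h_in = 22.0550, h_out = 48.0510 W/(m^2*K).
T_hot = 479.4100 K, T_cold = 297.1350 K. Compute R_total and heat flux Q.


R_conv_in = 1/(22.0550*5.3310) = 0.0085
R_1 = 0.0890/(85.6570*5.3310) = 0.0002
R_2 = 0.0510/(86.7510*5.3310) = 0.0001
R_conv_out = 1/(48.0510*5.3310) = 0.0039
R_total = 0.0127 K/W
Q = 182.2750 / 0.0127 = 14336.3472 W

R_total = 0.0127 K/W, Q = 14336.3472 W


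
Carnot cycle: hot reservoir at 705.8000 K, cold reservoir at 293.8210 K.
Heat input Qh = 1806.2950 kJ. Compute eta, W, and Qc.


eta = 1 - 293.8210/705.8000 = 0.5837
W = 0.5837 * 1806.2950 = 1054.3435 kJ
Qc = 1806.2950 - 1054.3435 = 751.9515 kJ

eta = 58.3705%, W = 1054.3435 kJ, Qc = 751.9515 kJ


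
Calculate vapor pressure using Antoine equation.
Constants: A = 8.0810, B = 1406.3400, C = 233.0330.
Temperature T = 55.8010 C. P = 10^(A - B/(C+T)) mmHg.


C+T = 288.8340
B/(C+T) = 4.8690
log10(P) = 8.0810 - 4.8690 = 3.2120
P = 10^3.2120 = 1629.2018 mmHg

1629.2018 mmHg


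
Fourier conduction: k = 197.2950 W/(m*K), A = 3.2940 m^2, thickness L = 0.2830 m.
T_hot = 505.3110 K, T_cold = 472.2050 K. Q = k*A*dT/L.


dT = 33.1060 K
Q = 197.2950 * 3.2940 * 33.1060 / 0.2830 = 76025.6163 W

76025.6163 W


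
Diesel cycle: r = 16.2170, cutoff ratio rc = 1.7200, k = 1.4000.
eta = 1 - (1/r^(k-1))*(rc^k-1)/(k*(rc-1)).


r^(k-1) = 3.0478
rc^k = 2.1367
eta = 0.6300 = 63.0010%

63.0010%


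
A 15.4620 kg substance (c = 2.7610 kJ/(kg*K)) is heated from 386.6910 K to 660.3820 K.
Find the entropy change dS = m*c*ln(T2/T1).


T2/T1 = 1.7078
ln(T2/T1) = 0.5352
dS = 15.4620 * 2.7610 * 0.5352 = 22.8477 kJ/K

22.8477 kJ/K


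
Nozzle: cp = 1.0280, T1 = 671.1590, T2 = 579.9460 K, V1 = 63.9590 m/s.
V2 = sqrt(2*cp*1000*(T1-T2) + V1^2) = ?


dT = 91.2130 K
2*cp*1000*dT = 187533.9280
V1^2 = 4090.7537
V2 = sqrt(191624.6817) = 437.7496 m/s

437.7496 m/s


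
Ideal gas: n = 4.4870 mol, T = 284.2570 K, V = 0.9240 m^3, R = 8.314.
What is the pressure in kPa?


P = nRT/V = 4.4870 * 8.314 * 284.2570 / 0.9240
= 10604.1841 / 0.9240 = 11476.3897 Pa = 11.4764 kPa

11.4764 kPa


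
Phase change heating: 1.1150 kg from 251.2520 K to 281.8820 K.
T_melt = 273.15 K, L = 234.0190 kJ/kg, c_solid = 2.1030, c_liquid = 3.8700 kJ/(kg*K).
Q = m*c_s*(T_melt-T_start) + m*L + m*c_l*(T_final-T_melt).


Q1 (sensible, solid) = 1.1150 * 2.1030 * 21.8980 = 51.3474 kJ
Q2 (latent) = 1.1150 * 234.0190 = 260.9312 kJ
Q3 (sensible, liquid) = 1.1150 * 3.8700 * 8.7320 = 37.6790 kJ
Q_total = 349.9576 kJ

349.9576 kJ


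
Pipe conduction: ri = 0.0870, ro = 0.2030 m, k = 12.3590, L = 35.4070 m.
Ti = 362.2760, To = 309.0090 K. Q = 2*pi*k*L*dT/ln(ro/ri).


dT = 53.2670 K
ln(ro/ri) = 0.8473
Q = 2*pi*12.3590*35.4070*53.2670 / 0.8473 = 172852.0203 W

172852.0203 W


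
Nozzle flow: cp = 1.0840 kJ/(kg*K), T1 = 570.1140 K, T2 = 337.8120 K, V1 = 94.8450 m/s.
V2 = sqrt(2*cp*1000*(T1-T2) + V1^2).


dT = 232.3020 K
2*cp*1000*dT = 503630.7360
V1^2 = 8995.5740
V2 = sqrt(512626.3100) = 715.9793 m/s

715.9793 m/s


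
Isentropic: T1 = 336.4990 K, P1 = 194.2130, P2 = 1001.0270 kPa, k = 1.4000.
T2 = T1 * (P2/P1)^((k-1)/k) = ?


(k-1)/k = 0.2857
(P2/P1)^exp = 1.5976
T2 = 336.4990 * 1.5976 = 537.6012 K

537.6012 K


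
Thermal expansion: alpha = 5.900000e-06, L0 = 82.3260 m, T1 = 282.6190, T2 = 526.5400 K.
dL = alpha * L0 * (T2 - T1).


dT = 243.9210 K
dL = 5.900000e-06 * 82.3260 * 243.9210 = 0.118478 m
L_final = 82.444478 m

dL = 0.118478 m


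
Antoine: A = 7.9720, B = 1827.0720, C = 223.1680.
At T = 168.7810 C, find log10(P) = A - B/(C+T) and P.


C+T = 391.9490
B/(C+T) = 4.6615
log10(P) = 7.9720 - 4.6615 = 3.3105
P = 10^3.3105 = 2044.0691 mmHg

2044.0691 mmHg


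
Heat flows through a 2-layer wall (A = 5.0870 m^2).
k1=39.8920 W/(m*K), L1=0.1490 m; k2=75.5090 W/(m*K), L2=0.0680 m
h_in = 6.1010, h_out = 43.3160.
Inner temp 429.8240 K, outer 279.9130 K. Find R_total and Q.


R_conv_in = 1/(6.1010*5.0870) = 0.0322
R_1 = 0.1490/(39.8920*5.0870) = 0.0007
R_2 = 0.0680/(75.5090*5.0870) = 0.0002
R_conv_out = 1/(43.3160*5.0870) = 0.0045
R_total = 0.0377 K/W
Q = 149.9110 / 0.0377 = 3979.5430 W

R_total = 0.0377 K/W, Q = 3979.5430 W


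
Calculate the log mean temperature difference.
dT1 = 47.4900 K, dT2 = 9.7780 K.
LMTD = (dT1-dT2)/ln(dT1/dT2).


dT1/dT2 = 4.8568
ln(dT1/dT2) = 1.5804
LMTD = 37.7120 / 1.5804 = 23.8626 K

23.8626 K


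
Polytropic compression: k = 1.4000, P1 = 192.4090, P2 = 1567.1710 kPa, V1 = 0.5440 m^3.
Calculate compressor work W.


(k-1)/k = 0.2857
(P2/P1)^exp = 1.8208
W = 3.5000 * 192.4090 * 0.5440 * (1.8208 - 1) = 300.6856 kJ

300.6856 kJ


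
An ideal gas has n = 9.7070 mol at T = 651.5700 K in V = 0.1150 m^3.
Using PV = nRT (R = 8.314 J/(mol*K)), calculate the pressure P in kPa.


P = nRT/V = 9.7070 * 8.314 * 651.5700 / 0.1150
= 52584.3040 / 0.1150 = 457254.8172 Pa = 457.2548 kPa

457.2548 kPa


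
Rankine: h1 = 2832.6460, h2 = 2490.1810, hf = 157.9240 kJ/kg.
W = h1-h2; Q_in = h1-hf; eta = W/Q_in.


W = 342.4650 kJ/kg
Q_in = 2674.7220 kJ/kg
eta = 0.1280 = 12.8038%

eta = 12.8038%


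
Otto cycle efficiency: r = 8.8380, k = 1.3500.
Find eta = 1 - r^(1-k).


r^(k-1) = 2.1440
eta = 1 - 1/2.1440 = 0.5336 = 53.3581%

53.3581%


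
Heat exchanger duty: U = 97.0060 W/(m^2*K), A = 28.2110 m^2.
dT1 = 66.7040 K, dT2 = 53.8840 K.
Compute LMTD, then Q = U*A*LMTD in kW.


LMTD = 60.0662 K
Q = 97.0060 * 28.2110 * 60.0662 = 164379.2239 W = 164.3792 kW

164.3792 kW


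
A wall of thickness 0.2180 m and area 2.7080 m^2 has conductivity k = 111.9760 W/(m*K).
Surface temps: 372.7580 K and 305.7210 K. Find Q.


dT = 67.0370 K
Q = 111.9760 * 2.7080 * 67.0370 / 0.2180 = 93246.3169 W

93246.3169 W


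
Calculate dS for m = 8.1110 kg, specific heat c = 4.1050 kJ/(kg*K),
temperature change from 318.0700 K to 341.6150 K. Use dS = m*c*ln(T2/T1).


T2/T1 = 1.0740
ln(T2/T1) = 0.0714
dS = 8.1110 * 4.1050 * 0.0714 = 2.3777 kJ/K

2.3777 kJ/K


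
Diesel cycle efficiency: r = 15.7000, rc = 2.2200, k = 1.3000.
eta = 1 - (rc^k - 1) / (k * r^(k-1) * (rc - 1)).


r^(k-1) = 2.2844
rc^k = 2.8201
eta = 0.4976 = 49.7642%

49.7642%


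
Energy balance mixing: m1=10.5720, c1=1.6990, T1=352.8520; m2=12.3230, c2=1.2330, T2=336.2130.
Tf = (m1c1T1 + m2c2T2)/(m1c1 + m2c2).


num = 11446.3743
den = 33.1561
Tf = 345.2269 K

345.2269 K


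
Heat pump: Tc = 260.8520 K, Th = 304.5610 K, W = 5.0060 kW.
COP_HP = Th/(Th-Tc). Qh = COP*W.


COP = 304.5610 / 43.7090 = 6.9679
Qh = 6.9679 * 5.0060 = 34.8814 kW

COP = 6.9679, Qh = 34.8814 kW


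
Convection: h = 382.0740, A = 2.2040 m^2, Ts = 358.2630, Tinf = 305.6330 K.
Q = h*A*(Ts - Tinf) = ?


dT = 52.6300 K
Q = 382.0740 * 2.2040 * 52.6300 = 44319.2544 W

44319.2544 W


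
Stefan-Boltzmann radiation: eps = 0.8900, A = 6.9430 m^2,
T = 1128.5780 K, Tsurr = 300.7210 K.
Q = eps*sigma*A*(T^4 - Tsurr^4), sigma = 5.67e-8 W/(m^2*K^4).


T^4 = 1.6223e+12
Tsurr^4 = 8.1781e+09
Q = 0.8900 * 5.67e-8 * 6.9430 * 1.6141e+12 = 565524.8263 W

565524.8263 W


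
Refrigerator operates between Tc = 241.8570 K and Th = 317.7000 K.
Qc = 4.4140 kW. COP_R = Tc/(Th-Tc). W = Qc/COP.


COP = 241.8570 / 75.8430 = 3.1889
W = 4.4140 / 3.1889 = 1.3842 kW

COP = 3.1889, W = 1.3842 kW


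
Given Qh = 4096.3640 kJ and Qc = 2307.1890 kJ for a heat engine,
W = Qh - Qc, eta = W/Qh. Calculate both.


W = 4096.3640 - 2307.1890 = 1789.1750 kJ
eta = 1789.1750 / 4096.3640 = 0.4368 = 43.6771%

W = 1789.1750 kJ, eta = 43.6771%


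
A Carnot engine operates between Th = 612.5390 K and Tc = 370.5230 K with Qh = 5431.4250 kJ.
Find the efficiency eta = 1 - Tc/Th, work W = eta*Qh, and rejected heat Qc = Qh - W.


eta = 1 - 370.5230/612.5390 = 0.3951
W = 0.3951 * 5431.4250 = 2145.9723 kJ
Qc = 5431.4250 - 2145.9723 = 3285.4527 kJ

eta = 39.5103%, W = 2145.9723 kJ, Qc = 3285.4527 kJ


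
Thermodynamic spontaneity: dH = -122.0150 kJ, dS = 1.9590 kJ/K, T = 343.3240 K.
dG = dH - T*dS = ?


T*dS = 343.3240 * 1.9590 = 672.5717 kJ
dG = -122.0150 - 672.5717 = -794.5867 kJ (spontaneous)

dG = -794.5867 kJ, spontaneous


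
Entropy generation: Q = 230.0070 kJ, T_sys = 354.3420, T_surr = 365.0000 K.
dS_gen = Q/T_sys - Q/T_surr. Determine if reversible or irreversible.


dS_sys = 230.0070/354.3420 = 0.6491 kJ/K
dS_surr = -230.0070/365.0000 = -0.6302 kJ/K
dS_gen = 0.6491 - 0.6302 = 0.0190 kJ/K (irreversible)

dS_gen = 0.0190 kJ/K, irreversible


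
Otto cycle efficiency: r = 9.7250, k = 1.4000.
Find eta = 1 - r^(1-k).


r^(k-1) = 2.4840
eta = 1 - 1/2.4840 = 0.5974 = 59.7427%

59.7427%


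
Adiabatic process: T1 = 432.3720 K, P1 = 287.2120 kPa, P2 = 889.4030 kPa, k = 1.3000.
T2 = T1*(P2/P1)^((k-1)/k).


(k-1)/k = 0.2308
(P2/P1)^exp = 1.2980
T2 = 432.3720 * 1.2980 = 561.2305 K

561.2305 K


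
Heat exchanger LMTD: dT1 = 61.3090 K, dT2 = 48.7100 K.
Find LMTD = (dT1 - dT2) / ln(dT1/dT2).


dT1/dT2 = 1.2587
ln(dT1/dT2) = 0.2300
LMTD = 12.5990 / 0.2300 = 54.7682 K

54.7682 K


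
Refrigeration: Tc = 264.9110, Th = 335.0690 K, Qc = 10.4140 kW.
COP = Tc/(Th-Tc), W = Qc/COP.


COP = 264.9110 / 70.1580 = 3.7759
W = 10.4140 / 3.7759 = 2.7580 kW

COP = 3.7759, W = 2.7580 kW


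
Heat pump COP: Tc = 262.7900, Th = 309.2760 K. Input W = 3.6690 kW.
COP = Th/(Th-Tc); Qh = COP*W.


COP = 309.2760 / 46.4860 = 6.6531
Qh = 6.6531 * 3.6690 = 24.4102 kW

COP = 6.6531, Qh = 24.4102 kW


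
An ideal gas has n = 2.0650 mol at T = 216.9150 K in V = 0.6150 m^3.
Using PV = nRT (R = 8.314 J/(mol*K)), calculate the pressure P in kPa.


P = nRT/V = 2.0650 * 8.314 * 216.9150 / 0.6150
= 3724.0857 / 0.6150 = 6055.4238 Pa = 6.0554 kPa

6.0554 kPa


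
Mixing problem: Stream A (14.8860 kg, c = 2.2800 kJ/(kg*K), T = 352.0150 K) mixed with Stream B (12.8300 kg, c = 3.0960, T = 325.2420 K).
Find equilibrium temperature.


num = 24866.5759
den = 73.6618
Tf = 337.5778 K

337.5778 K


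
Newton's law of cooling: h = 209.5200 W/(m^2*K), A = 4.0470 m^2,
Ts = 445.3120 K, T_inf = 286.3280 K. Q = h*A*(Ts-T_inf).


dT = 158.9840 K
Q = 209.5200 * 4.0470 * 158.9840 = 134806.8961 W

134806.8961 W


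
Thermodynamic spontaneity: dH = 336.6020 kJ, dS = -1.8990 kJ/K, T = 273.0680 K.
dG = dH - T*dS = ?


T*dS = 273.0680 * -1.8990 = -518.5561 kJ
dG = 336.6020 + 518.5561 = 855.1581 kJ (non-spontaneous)

dG = 855.1581 kJ, non-spontaneous


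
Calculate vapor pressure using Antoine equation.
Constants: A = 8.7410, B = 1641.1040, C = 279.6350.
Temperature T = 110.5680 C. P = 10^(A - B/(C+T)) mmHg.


C+T = 390.2030
B/(C+T) = 4.2058
log10(P) = 8.7410 - 4.2058 = 4.5352
P = 10^4.5352 = 34294.9507 mmHg

34294.9507 mmHg


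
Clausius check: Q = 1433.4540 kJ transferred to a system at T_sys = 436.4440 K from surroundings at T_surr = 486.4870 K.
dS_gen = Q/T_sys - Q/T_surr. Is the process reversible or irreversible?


dS_sys = 1433.4540/436.4440 = 3.2844 kJ/K
dS_surr = -1433.4540/486.4870 = -2.9465 kJ/K
dS_gen = 3.2844 - 2.9465 = 0.3379 kJ/K (irreversible)

dS_gen = 0.3379 kJ/K, irreversible


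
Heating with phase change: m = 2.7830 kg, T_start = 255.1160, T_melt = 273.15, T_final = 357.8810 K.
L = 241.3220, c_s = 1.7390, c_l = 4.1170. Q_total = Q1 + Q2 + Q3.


Q1 (sensible, solid) = 2.7830 * 1.7390 * 18.0340 = 87.2780 kJ
Q2 (latent) = 2.7830 * 241.3220 = 671.5991 kJ
Q3 (sensible, liquid) = 2.7830 * 4.1170 * 84.7310 = 970.8148 kJ
Q_total = 1729.6920 kJ

1729.6920 kJ


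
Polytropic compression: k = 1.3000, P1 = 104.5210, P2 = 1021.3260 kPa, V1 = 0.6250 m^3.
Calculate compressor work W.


(k-1)/k = 0.2308
(P2/P1)^exp = 1.6922
W = 4.3333 * 104.5210 * 0.6250 * (1.6922 - 1) = 195.9473 kJ

195.9473 kJ


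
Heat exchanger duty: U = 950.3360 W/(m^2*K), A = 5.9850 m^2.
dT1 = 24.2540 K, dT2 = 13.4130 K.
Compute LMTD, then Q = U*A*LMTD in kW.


LMTD = 18.3015 K
Q = 950.3360 * 5.9850 * 18.3015 = 104094.3202 W = 104.0943 kW

104.0943 kW


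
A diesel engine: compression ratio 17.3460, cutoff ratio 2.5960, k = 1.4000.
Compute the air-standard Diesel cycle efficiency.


r^(k-1) = 3.1310
rc^k = 3.8021
eta = 0.5995 = 59.9459%

59.9459%


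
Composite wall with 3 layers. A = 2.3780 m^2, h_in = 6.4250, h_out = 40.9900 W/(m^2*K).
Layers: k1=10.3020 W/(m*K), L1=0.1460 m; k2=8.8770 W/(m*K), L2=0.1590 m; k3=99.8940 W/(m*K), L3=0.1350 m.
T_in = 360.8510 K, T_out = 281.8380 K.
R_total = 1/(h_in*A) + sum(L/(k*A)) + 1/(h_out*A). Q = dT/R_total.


R_conv_in = 1/(6.4250*2.3780) = 0.0655
R_1 = 0.1460/(10.3020*2.3780) = 0.0060
R_2 = 0.1590/(8.8770*2.3780) = 0.0075
R_3 = 0.1350/(99.8940*2.3780) = 0.0006
R_conv_out = 1/(40.9900*2.3780) = 0.0103
R_total = 0.0898 K/W
Q = 79.0130 / 0.0898 = 880.1713 W

R_total = 0.0898 K/W, Q = 880.1713 W


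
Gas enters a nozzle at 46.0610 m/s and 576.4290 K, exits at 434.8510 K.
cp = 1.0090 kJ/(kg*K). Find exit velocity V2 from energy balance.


dT = 141.5780 K
2*cp*1000*dT = 285704.4040
V1^2 = 2121.6157
V2 = sqrt(287826.0197) = 536.4942 m/s

536.4942 m/s


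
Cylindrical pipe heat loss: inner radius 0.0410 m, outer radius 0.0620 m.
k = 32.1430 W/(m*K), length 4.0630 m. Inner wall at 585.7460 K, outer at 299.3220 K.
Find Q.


dT = 286.4240 K
ln(ro/ri) = 0.4136
Q = 2*pi*32.1430*4.0630*286.4240 / 0.4136 = 568305.0867 W

568305.0867 W


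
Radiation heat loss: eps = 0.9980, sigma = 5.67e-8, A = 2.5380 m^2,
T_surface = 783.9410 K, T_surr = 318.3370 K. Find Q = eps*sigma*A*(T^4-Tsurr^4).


T^4 = 3.7769e+11
Tsurr^4 = 1.0269e+10
Q = 0.9980 * 5.67e-8 * 2.5380 * 3.6742e+11 = 52767.5096 W

52767.5096 W


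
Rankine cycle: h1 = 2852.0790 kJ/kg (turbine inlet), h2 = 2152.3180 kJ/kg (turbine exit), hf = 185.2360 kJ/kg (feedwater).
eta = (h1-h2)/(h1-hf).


W = 699.7610 kJ/kg
Q_in = 2666.8430 kJ/kg
eta = 0.2624 = 26.2393%

eta = 26.2393%


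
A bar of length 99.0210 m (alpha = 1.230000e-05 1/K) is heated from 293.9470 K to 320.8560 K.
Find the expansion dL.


dT = 26.9090 K
dL = 1.230000e-05 * 99.0210 * 26.9090 = 0.032774 m
L_final = 99.053774 m

dL = 0.032774 m


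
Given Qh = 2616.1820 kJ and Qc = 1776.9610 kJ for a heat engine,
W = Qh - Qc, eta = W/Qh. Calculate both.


W = 2616.1820 - 1776.9610 = 839.2210 kJ
eta = 839.2210 / 2616.1820 = 0.3208 = 32.0781%

W = 839.2210 kJ, eta = 32.0781%


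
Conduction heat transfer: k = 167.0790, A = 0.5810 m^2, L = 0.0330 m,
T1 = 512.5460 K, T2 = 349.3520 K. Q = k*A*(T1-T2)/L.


dT = 163.1940 K
Q = 167.0790 * 0.5810 * 163.1940 / 0.0330 = 480051.9600 W

480051.9600 W


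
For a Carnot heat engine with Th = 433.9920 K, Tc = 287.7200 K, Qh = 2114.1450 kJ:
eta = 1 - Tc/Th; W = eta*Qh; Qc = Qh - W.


eta = 1 - 287.7200/433.9920 = 0.3370
W = 0.3370 * 2114.1450 = 712.5482 kJ
Qc = 2114.1450 - 712.5482 = 1401.5968 kJ

eta = 33.7038%, W = 712.5482 kJ, Qc = 1401.5968 kJ


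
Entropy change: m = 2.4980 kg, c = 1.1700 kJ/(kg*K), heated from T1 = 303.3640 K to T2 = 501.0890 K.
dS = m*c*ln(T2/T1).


T2/T1 = 1.6518
ln(T2/T1) = 0.5019
dS = 2.4980 * 1.1700 * 0.5019 = 1.4667 kJ/K

1.4667 kJ/K


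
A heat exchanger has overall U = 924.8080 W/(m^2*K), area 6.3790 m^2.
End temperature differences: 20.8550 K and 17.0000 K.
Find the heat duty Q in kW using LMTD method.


LMTD = 18.8619 K
Q = 924.8080 * 6.3790 * 18.8619 = 111272.8861 W = 111.2729 kW

111.2729 kW


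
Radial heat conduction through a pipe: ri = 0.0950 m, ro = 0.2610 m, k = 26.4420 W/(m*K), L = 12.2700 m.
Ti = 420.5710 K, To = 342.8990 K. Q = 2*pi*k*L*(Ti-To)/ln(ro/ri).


dT = 77.6720 K
ln(ro/ri) = 1.0106
Q = 2*pi*26.4420*12.2700*77.6720 / 1.0106 = 156669.7773 W

156669.7773 W


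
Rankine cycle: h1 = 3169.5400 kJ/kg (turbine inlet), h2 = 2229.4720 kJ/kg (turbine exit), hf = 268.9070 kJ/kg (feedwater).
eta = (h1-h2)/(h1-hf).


W = 940.0680 kJ/kg
Q_in = 2900.6330 kJ/kg
eta = 0.3241 = 32.4091%

eta = 32.4091%


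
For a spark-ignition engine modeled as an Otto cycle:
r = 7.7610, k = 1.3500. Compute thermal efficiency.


r^(k-1) = 2.0487
eta = 1 - 1/2.0487 = 0.5119 = 51.1878%

51.1878%


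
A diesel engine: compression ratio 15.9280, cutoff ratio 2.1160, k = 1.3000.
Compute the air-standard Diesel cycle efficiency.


r^(k-1) = 2.2943
rc^k = 2.6495
eta = 0.5044 = 50.4428%

50.4428%


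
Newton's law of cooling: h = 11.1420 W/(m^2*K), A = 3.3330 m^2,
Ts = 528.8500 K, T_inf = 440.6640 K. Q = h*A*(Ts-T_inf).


dT = 88.1860 K
Q = 11.1420 * 3.3330 * 88.1860 = 3274.9005 W

3274.9005 W


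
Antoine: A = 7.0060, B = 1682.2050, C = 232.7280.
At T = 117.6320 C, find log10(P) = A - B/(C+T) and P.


C+T = 350.3600
B/(C+T) = 4.8014
log10(P) = 7.0060 - 4.8014 = 2.2046
P = 10^2.2046 = 160.1912 mmHg

160.1912 mmHg


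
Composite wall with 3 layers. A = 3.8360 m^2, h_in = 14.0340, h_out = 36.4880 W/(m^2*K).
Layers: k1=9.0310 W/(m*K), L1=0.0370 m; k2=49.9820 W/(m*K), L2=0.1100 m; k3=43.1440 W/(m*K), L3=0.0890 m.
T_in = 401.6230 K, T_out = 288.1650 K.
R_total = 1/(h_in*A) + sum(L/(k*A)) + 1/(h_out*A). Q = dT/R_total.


R_conv_in = 1/(14.0340*3.8360) = 0.0186
R_1 = 0.0370/(9.0310*3.8360) = 0.0011
R_2 = 0.1100/(49.9820*3.8360) = 0.0006
R_3 = 0.0890/(43.1440*3.8360) = 0.0005
R_conv_out = 1/(36.4880*3.8360) = 0.0071
R_total = 0.0279 K/W
Q = 113.4580 / 0.0279 = 4066.6693 W

R_total = 0.0279 K/W, Q = 4066.6693 W


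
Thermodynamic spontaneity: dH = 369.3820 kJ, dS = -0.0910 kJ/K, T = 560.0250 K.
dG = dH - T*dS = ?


T*dS = 560.0250 * -0.0910 = -50.9623 kJ
dG = 369.3820 + 50.9623 = 420.3443 kJ (non-spontaneous)

dG = 420.3443 kJ, non-spontaneous


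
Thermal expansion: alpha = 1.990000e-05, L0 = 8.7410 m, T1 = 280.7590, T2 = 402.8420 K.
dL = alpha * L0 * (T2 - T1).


dT = 122.0830 K
dL = 1.990000e-05 * 8.7410 * 122.0830 = 0.021236 m
L_final = 8.762236 m

dL = 0.021236 m


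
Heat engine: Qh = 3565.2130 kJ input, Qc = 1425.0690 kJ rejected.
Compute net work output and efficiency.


W = 3565.2130 - 1425.0690 = 2140.1440 kJ
eta = 2140.1440 / 3565.2130 = 0.6003 = 60.0285%

W = 2140.1440 kJ, eta = 60.0285%


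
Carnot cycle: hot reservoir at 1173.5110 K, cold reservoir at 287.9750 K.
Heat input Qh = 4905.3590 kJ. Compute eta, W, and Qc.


eta = 1 - 287.9750/1173.5110 = 0.7546
W = 0.7546 * 4905.3590 = 3701.6031 kJ
Qc = 4905.3590 - 3701.6031 = 1203.7559 kJ

eta = 75.4604%, W = 3701.6031 kJ, Qc = 1203.7559 kJ


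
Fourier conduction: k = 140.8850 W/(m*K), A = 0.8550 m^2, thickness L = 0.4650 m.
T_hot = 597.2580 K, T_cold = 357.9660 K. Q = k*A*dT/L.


dT = 239.2920 K
Q = 140.8850 * 0.8550 * 239.2920 / 0.4650 = 61987.7821 W

61987.7821 W


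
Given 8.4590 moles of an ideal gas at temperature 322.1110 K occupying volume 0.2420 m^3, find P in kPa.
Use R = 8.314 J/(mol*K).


P = nRT/V = 8.4590 * 8.314 * 322.1110 / 0.2420
= 22653.4630 / 0.2420 = 93609.3512 Pa = 93.6094 kPa

93.6094 kPa


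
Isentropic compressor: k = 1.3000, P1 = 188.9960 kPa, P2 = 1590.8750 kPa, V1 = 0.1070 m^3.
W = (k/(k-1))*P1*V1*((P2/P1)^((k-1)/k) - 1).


(k-1)/k = 0.2308
(P2/P1)^exp = 1.6349
W = 4.3333 * 188.9960 * 0.1070 * (1.6349 - 1) = 55.6412 kJ

55.6412 kJ


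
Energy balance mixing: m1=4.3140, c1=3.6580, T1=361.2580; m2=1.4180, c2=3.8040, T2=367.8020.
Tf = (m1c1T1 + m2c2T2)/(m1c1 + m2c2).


num = 7684.8228
den = 21.1747
Tf = 362.9250 K

362.9250 K


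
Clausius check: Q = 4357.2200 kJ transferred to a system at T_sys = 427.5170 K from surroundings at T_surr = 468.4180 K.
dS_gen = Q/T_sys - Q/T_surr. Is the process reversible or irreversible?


dS_sys = 4357.2200/427.5170 = 10.1919 kJ/K
dS_surr = -4357.2200/468.4180 = -9.3020 kJ/K
dS_gen = 10.1919 - 9.3020 = 0.8899 kJ/K (irreversible)

dS_gen = 0.8899 kJ/K, irreversible


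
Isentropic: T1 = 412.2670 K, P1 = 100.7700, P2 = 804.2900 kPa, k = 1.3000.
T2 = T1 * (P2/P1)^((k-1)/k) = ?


(k-1)/k = 0.2308
(P2/P1)^exp = 1.6150
T2 = 412.2670 * 1.6150 = 665.8114 K

665.8114 K


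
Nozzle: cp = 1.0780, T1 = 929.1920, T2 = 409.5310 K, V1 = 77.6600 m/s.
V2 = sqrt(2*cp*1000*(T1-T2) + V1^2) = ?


dT = 519.6610 K
2*cp*1000*dT = 1120389.1160
V1^2 = 6031.0756
V2 = sqrt(1126420.1916) = 1061.3294 m/s

1061.3294 m/s


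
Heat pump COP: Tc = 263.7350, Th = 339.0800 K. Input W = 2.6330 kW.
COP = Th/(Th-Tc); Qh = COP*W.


COP = 339.0800 / 75.3450 = 4.5004
Qh = 4.5004 * 2.6330 = 11.8495 kW

COP = 4.5004, Qh = 11.8495 kW


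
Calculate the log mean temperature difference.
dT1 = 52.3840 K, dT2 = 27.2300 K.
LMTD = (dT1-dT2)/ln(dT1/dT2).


dT1/dT2 = 1.9238
ln(dT1/dT2) = 0.6543
LMTD = 25.1540 / 0.6543 = 38.4452 K

38.4452 K


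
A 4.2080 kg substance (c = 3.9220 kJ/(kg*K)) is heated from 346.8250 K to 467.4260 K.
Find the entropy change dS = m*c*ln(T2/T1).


T2/T1 = 1.3477
ln(T2/T1) = 0.2984
dS = 4.2080 * 3.9220 * 0.2984 = 4.9251 kJ/K

4.9251 kJ/K


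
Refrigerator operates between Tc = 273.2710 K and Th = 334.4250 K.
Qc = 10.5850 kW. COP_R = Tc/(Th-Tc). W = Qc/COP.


COP = 273.2710 / 61.1540 = 4.4686
W = 10.5850 / 4.4686 = 2.3688 kW

COP = 4.4686, W = 2.3688 kW


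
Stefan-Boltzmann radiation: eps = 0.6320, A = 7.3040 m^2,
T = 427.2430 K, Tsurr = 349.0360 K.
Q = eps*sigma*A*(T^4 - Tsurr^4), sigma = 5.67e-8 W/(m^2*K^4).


T^4 = 3.3320e+10
Tsurr^4 = 1.4842e+10
Q = 0.6320 * 5.67e-8 * 7.3040 * 1.8478e+10 = 4836.3287 W

4836.3287 W


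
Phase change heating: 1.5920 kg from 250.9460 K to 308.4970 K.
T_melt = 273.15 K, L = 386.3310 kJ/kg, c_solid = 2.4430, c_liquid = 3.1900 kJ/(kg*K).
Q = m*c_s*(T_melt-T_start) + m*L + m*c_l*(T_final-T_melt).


Q1 (sensible, solid) = 1.5920 * 2.4430 * 22.2040 = 86.3570 kJ
Q2 (latent) = 1.5920 * 386.3310 = 615.0390 kJ
Q3 (sensible, liquid) = 1.5920 * 3.1900 * 35.3470 = 179.5090 kJ
Q_total = 880.9050 kJ

880.9050 kJ


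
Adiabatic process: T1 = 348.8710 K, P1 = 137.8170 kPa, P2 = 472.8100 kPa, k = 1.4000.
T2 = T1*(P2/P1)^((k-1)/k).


(k-1)/k = 0.2857
(P2/P1)^exp = 1.4222
T2 = 348.8710 * 1.4222 = 496.1714 K

496.1714 K


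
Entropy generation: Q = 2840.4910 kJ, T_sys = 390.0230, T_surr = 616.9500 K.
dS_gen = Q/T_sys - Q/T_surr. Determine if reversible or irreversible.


dS_sys = 2840.4910/390.0230 = 7.2829 kJ/K
dS_surr = -2840.4910/616.9500 = -4.6041 kJ/K
dS_gen = 7.2829 - 4.6041 = 2.6788 kJ/K (irreversible)

dS_gen = 2.6788 kJ/K, irreversible


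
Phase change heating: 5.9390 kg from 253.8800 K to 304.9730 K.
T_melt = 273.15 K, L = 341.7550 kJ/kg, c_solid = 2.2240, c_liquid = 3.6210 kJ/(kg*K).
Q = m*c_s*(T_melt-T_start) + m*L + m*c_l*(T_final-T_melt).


Q1 (sensible, solid) = 5.9390 * 2.2240 * 19.2700 = 254.5246 kJ
Q2 (latent) = 5.9390 * 341.7550 = 2029.6829 kJ
Q3 (sensible, liquid) = 5.9390 * 3.6210 * 31.8230 = 684.3574 kJ
Q_total = 2968.5650 kJ

2968.5650 kJ


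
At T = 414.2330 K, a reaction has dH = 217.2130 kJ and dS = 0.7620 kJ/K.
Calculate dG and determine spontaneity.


T*dS = 414.2330 * 0.7620 = 315.6455 kJ
dG = 217.2130 - 315.6455 = -98.4325 kJ (spontaneous)

dG = -98.4325 kJ, spontaneous


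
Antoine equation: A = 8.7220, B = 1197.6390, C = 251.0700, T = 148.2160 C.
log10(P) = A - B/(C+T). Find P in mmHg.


C+T = 399.2860
B/(C+T) = 2.9995
log10(P) = 8.7220 - 2.9995 = 5.7225
P = 10^5.7225 = 527896.1310 mmHg

527896.1310 mmHg
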